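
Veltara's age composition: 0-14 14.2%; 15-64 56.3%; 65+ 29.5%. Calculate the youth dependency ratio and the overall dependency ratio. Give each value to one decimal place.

Youth dependency ratio: 25.2
Total dependency ratio: 77.6

Youth dependency ratio = 14.2 / 56.3 × 100 = 25.2
Total dependency ratio = (14.2 + 29.5) / 56.3 × 100 = 43.7 / 56.3 × 100 = 77.6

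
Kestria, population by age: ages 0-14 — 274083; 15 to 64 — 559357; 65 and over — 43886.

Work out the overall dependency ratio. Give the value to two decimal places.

Total dependency ratio = (274083 + 43886) / 559357 × 100 = 317969 / 559357 × 100 = 56.85

Total dependency ratio: 56.85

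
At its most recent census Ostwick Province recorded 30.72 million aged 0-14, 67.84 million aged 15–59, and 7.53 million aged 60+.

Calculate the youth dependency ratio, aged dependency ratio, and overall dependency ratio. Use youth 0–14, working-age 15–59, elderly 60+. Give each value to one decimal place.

Youth dependency ratio: 45.3
Old-age dependency ratio: 11.1
Total dependency ratio: 56.4

Youth dependency ratio = 30.72 / 67.84 × 100 = 45.3
Old-age dependency ratio = 7.53 / 67.84 × 100 = 11.1
Total dependency ratio = (30.72 + 7.53) / 67.84 × 100 = 38.25 / 67.84 × 100 = 56.4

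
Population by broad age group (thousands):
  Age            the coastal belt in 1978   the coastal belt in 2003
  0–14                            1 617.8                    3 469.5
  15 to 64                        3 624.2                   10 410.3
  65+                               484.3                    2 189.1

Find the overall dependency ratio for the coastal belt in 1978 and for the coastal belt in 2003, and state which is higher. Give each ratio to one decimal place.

the coastal belt in 1978: 58.0
the coastal belt in 2003: 54.4
Higher: the coastal belt in 1978

the coastal belt in 1978: (1 617.8 + 484.3) / 3 624.2 × 100 = 2 102.1 / 3 624.2 × 100 = 58.0
the coastal belt in 2003: (3 469.5 + 2 189.1) / 10 410.3 × 100 = 5 658.6 / 10 410.3 × 100 = 54.4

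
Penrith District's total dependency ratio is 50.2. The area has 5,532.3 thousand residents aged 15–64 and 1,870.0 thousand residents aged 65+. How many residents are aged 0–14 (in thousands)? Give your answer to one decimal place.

Total dependency ratio = (youth + elderly) / working-age × 100
50.2 = (Y + 1,870.0) / 5,532.3 × 100
⇒ 907.2

Aged 0–14: 907.2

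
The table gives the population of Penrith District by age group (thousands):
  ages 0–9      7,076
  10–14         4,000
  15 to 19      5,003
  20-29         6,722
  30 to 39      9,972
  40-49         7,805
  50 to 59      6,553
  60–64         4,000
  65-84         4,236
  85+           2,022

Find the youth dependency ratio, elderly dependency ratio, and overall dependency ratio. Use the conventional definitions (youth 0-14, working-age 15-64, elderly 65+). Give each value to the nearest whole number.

0–14: 7,076 + 4,000 = 11,076
15–64: 5,003 + 6,722 + 9,972 + 7,805 + 6,553 + 4,000 = 40,055
65+: 4,236 + 2,022 = 6,258
Youth dependency ratio = 11,076 / 40,055 × 100 = 28
Old-age dependency ratio = 6,258 / 40,055 × 100 = 16
Total dependency ratio = (11,076 + 6,258) / 40,055 × 100 = 17,334 / 40,055 × 100 = 43

Youth dependency ratio: 28
Old-age dependency ratio: 16
Total dependency ratio: 43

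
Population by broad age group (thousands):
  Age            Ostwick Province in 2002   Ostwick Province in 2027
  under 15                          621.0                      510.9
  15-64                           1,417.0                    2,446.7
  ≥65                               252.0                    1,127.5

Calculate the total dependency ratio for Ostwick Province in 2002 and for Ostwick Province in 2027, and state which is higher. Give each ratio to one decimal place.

Ostwick Province in 2002: (621.0 + 252.0) / 1,417.0 × 100 = 873.0 / 1,417.0 × 100 = 61.6
Ostwick Province in 2027: (510.9 + 1,127.5) / 2,446.7 × 100 = 1,638.4 / 2,446.7 × 100 = 67.0

Ostwick Province in 2002: 61.6
Ostwick Province in 2027: 67.0
Higher: Ostwick Province in 2027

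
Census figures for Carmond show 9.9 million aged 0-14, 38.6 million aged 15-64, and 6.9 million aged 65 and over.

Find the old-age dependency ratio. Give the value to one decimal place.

Old-age dependency ratio = 6.9 / 38.6 × 100 = 17.9

Old-age dependency ratio: 17.9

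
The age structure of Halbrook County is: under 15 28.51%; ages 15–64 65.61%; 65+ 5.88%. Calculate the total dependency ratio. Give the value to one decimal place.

Total dependency ratio: 52.4

Total dependency ratio = (28.51 + 5.88) / 65.61 × 100 = 34.39 / 65.61 × 100 = 52.4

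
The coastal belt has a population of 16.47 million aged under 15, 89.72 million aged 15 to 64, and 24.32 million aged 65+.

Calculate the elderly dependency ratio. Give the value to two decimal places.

Old-age dependency ratio: 27.11

Old-age dependency ratio = 24.32 / 89.72 × 100 = 27.11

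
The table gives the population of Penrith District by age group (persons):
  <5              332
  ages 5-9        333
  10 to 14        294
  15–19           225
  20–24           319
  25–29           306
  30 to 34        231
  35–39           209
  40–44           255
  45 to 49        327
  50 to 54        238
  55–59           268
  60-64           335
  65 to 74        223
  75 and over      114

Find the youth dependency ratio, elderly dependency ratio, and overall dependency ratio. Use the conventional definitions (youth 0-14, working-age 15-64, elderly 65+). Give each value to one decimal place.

0–14: 332 + 333 + 294 = 959
15–64: 225 + 319 + 306 + 231 + 209 + 255 + 327 + 238 + 268 + 335 = 2713
65+: 223 + 114 = 337
Youth dependency ratio = 959 / 2713 × 100 = 35.3
Old-age dependency ratio = 337 / 2713 × 100 = 12.4
Total dependency ratio = (959 + 337) / 2713 × 100 = 1296 / 2713 × 100 = 47.8

Youth dependency ratio: 35.3
Old-age dependency ratio: 12.4
Total dependency ratio: 47.8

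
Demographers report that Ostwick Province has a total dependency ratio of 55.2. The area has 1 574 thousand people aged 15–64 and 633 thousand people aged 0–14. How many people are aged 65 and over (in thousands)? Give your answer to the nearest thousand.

Aged 65 and over: 236

Total dependency ratio = (youth + elderly) / working-age × 100
55.2 = (633 + E) / 1 574 × 100
⇒ 236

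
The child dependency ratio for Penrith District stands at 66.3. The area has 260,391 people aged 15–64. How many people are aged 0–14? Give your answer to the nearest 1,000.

Aged 0–14: 173,000

Youth dependency ratio = youth / working-age × 100
66.3 = Y / 260,391 × 100
⇒ 173,000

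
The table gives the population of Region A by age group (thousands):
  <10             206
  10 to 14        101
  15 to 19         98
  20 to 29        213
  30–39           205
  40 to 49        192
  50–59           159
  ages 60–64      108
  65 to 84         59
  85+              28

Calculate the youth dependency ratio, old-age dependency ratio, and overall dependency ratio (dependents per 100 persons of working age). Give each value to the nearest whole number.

Youth dependency ratio: 31
Old-age dependency ratio: 9
Total dependency ratio: 40

0–14: 206 + 101 = 307
15–64: 98 + 213 + 205 + 192 + 159 + 108 = 975
65+: 59 + 28 = 87
Youth dependency ratio = 307 / 975 × 100 = 31
Old-age dependency ratio = 87 / 975 × 100 = 9
Total dependency ratio = (307 + 87) / 975 × 100 = 394 / 975 × 100 = 40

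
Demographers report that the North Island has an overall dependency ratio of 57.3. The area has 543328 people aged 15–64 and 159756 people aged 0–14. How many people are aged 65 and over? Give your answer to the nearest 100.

Aged 65 and over: 151600

Total dependency ratio = (youth + elderly) / working-age × 100
57.3 = (159756 + E) / 543328 × 100
⇒ 151600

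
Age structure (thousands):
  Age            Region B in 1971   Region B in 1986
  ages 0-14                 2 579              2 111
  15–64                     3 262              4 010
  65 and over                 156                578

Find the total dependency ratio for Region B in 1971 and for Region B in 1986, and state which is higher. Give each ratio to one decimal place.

Region B in 1971: (2 579 + 156) / 3 262 × 100 = 2 735 / 3 262 × 100 = 83.8
Region B in 1986: (2 111 + 578) / 4 010 × 100 = 2 689 / 4 010 × 100 = 67.1

Region B in 1971: 83.8
Region B in 1986: 67.1
Higher: Region B in 1971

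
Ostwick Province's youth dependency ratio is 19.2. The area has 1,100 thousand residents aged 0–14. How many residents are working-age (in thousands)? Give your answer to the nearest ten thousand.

Working-age: 5,730

Youth dependency ratio = youth / working-age × 100
19.2 = 1,100 / W × 100
⇒ 5,730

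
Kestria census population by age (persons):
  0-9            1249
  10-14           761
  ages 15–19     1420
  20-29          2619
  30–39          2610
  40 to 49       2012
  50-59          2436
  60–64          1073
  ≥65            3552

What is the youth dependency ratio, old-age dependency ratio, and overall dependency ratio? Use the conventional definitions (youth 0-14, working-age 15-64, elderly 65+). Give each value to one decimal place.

Youth dependency ratio: 16.5
Old-age dependency ratio: 29.2
Total dependency ratio: 45.7

0–14: 1249 + 761 = 2010
15–64: 1420 + 2619 + 2610 + 2012 + 2436 + 1073 = 12170
65+: 3552
Youth dependency ratio = 2010 / 12170 × 100 = 16.5
Old-age dependency ratio = 3552 / 12170 × 100 = 29.2
Total dependency ratio = (2010 + 3552) / 12170 × 100 = 5562 / 12170 × 100 = 45.7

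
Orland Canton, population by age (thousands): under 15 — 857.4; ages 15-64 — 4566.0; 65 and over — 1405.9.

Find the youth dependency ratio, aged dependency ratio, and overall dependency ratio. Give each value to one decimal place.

Youth dependency ratio = 857.4 / 4566.0 × 100 = 18.8
Old-age dependency ratio = 1405.9 / 4566.0 × 100 = 30.8
Total dependency ratio = (857.4 + 1405.9) / 4566.0 × 100 = 2263.3 / 4566.0 × 100 = 49.6

Youth dependency ratio: 18.8
Old-age dependency ratio: 30.8
Total dependency ratio: 49.6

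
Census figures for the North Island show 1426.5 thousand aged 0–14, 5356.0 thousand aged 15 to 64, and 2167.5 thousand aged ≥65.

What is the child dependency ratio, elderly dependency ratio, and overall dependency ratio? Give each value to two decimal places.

Youth dependency ratio = 1426.5 / 5356.0 × 100 = 26.63
Old-age dependency ratio = 2167.5 / 5356.0 × 100 = 40.47
Total dependency ratio = (1426.5 + 2167.5) / 5356.0 × 100 = 3594.0 / 5356.0 × 100 = 67.10

Youth dependency ratio: 26.63
Old-age dependency ratio: 40.47
Total dependency ratio: 67.10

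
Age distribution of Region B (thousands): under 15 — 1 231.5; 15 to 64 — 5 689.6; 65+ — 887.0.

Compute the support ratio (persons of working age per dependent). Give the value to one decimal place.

Support ratio = 5 689.6 / (1 231.5 + 887.0) = 5 689.6 / 2 118.5 = 2.7

Support ratio: 2.7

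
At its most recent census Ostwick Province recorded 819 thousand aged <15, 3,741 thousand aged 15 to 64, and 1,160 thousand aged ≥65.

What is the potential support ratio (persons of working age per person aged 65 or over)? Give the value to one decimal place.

Potential support ratio: 3.2

Potential support ratio = 3,741 / 1,160 = 3.2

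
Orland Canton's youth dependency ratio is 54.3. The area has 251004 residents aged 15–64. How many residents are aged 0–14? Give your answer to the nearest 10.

Aged 0–14: 136300

Youth dependency ratio = youth / working-age × 100
54.3 = Y / 251004 × 100
⇒ 136300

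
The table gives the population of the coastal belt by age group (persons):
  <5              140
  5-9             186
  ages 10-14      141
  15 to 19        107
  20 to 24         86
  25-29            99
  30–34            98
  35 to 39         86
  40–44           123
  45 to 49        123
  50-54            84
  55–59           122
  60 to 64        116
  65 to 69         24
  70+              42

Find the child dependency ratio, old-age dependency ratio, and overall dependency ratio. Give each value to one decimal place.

0–14: 140 + 186 + 141 = 467
15–64: 107 + 86 + 99 + 98 + 86 + 123 + 123 + 84 + 122 + 116 = 1 044
65+: 24 + 42 = 66
Youth dependency ratio = 467 / 1 044 × 100 = 44.7
Old-age dependency ratio = 66 / 1 044 × 100 = 6.3
Total dependency ratio = (467 + 66) / 1 044 × 100 = 533 / 1 044 × 100 = 51.1

Youth dependency ratio: 44.7
Old-age dependency ratio: 6.3
Total dependency ratio: 51.1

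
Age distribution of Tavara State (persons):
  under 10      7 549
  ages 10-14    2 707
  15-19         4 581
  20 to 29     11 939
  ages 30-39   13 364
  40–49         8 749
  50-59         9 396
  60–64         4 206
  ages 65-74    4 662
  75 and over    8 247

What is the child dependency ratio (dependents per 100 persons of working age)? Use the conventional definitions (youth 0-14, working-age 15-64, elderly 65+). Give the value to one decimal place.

0–14: 7 549 + 2 707 = 10 256
15–64: 4 581 + 11 939 + 13 364 + 8 749 + 9 396 + 4 206 = 52 235
65+: 4 662 + 8 247 = 12 909
Youth dependency ratio = 10 256 / 52 235 × 100 = 19.6

Youth dependency ratio: 19.6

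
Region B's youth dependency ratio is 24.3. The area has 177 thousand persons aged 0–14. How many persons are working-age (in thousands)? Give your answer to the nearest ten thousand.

Youth dependency ratio = youth / working-age × 100
24.3 = 177 / W × 100
⇒ 730

Working-age: 730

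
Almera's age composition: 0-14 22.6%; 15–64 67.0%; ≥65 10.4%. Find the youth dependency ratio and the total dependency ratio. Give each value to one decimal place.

Youth dependency ratio: 33.7
Total dependency ratio: 49.3

Youth dependency ratio = 22.6 / 67.0 × 100 = 33.7
Total dependency ratio = (22.6 + 10.4) / 67.0 × 100 = 33.0 / 67.0 × 100 = 49.3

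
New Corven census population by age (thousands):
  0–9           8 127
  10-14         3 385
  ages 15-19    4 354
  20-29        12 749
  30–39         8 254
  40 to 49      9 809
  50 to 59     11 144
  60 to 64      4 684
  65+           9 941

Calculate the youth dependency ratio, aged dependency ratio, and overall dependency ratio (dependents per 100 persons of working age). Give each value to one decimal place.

0–14: 8 127 + 3 385 = 11 512
15–64: 4 354 + 12 749 + 8 254 + 9 809 + 11 144 + 4 684 = 50 994
65+: 9 941
Youth dependency ratio = 11 512 / 50 994 × 100 = 22.6
Old-age dependency ratio = 9 941 / 50 994 × 100 = 19.5
Total dependency ratio = (11 512 + 9 941) / 50 994 × 100 = 21 453 / 50 994 × 100 = 42.1

Youth dependency ratio: 22.6
Old-age dependency ratio: 19.5
Total dependency ratio: 42.1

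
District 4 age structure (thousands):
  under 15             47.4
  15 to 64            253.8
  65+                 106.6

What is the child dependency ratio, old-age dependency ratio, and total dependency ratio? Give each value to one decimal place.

Youth dependency ratio: 18.7
Old-age dependency ratio: 42.0
Total dependency ratio: 60.7

Youth dependency ratio = 47.4 / 253.8 × 100 = 18.7
Old-age dependency ratio = 106.6 / 253.8 × 100 = 42.0
Total dependency ratio = (47.4 + 106.6) / 253.8 × 100 = 154.0 / 253.8 × 100 = 60.7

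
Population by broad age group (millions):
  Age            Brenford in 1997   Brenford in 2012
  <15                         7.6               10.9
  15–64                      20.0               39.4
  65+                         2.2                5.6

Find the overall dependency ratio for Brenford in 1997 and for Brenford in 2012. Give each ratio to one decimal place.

Brenford in 1997: (7.6 + 2.2) / 20.0 × 100 = 9.8 / 20.0 × 100 = 49.0
Brenford in 2012: (10.9 + 5.6) / 39.4 × 100 = 16.5 / 39.4 × 100 = 41.9

Brenford in 1997: 49.0
Brenford in 2012: 41.9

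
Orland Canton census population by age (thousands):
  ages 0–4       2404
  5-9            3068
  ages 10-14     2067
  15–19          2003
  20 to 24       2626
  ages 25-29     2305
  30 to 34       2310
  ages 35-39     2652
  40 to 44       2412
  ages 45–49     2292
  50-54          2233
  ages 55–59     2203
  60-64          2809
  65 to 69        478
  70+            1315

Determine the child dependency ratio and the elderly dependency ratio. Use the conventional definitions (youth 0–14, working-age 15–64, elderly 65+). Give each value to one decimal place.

Youth dependency ratio: 31.6
Old-age dependency ratio: 7.5

0–14: 2404 + 3068 + 2067 = 7539
15–64: 2003 + 2626 + 2305 + 2310 + 2652 + 2412 + 2292 + 2233 + 2203 + 2809 = 23845
65+: 478 + 1315 = 1793
Youth dependency ratio = 7539 / 23845 × 100 = 31.6
Old-age dependency ratio = 1793 / 23845 × 100 = 7.5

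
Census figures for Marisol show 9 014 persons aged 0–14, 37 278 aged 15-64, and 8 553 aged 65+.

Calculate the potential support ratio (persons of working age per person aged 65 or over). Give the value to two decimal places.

Potential support ratio: 4.36

Potential support ratio = 37 278 / 8 553 = 4.36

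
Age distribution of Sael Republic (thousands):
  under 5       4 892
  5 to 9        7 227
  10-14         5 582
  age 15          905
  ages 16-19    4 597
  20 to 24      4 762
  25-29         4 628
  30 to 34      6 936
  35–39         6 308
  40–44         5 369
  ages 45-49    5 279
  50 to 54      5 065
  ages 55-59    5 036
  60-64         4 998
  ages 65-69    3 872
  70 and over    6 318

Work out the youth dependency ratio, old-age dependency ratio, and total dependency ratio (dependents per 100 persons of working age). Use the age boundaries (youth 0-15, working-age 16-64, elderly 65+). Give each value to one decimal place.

0–15: 4 892 + 7 227 + 5 582 + 905 = 18 606
16–64: 4 597 + 4 762 + 4 628 + 6 936 + 6 308 + 5 369 + 5 279 + 5 065 + 5 036 + 4 998 = 52 978
65+: 3 872 + 6 318 = 10 190
Youth dependency ratio = 18 606 / 52 978 × 100 = 35.1
Old-age dependency ratio = 10 190 / 52 978 × 100 = 19.2
Total dependency ratio = (18 606 + 10 190) / 52 978 × 100 = 28 796 / 52 978 × 100 = 54.4

Youth dependency ratio: 35.1
Old-age dependency ratio: 19.2
Total dependency ratio: 54.4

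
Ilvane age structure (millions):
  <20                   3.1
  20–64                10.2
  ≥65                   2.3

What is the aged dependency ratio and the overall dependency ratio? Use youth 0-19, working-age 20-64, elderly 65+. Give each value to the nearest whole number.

Old-age dependency ratio: 23
Total dependency ratio: 53

Old-age dependency ratio = 2.3 / 10.2 × 100 = 23
Total dependency ratio = (3.1 + 2.3) / 10.2 × 100 = 5.4 / 10.2 × 100 = 53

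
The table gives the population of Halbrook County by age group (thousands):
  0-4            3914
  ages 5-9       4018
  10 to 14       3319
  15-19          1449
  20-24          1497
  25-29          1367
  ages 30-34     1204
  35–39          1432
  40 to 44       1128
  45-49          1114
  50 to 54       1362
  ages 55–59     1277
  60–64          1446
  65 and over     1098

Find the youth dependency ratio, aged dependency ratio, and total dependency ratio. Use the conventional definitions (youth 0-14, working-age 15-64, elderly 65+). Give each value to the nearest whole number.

Youth dependency ratio: 85
Old-age dependency ratio: 8
Total dependency ratio: 93

0–14: 3914 + 4018 + 3319 = 11251
15–64: 1449 + 1497 + 1367 + 1204 + 1432 + 1128 + 1114 + 1362 + 1277 + 1446 = 13276
65+: 1098
Youth dependency ratio = 11251 / 13276 × 100 = 85
Old-age dependency ratio = 1098 / 13276 × 100 = 8
Total dependency ratio = (11251 + 1098) / 13276 × 100 = 12349 / 13276 × 100 = 93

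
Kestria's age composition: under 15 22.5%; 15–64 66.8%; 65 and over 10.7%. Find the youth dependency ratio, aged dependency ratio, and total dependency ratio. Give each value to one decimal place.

Youth dependency ratio: 33.7
Old-age dependency ratio: 16.0
Total dependency ratio: 49.7

Youth dependency ratio = 22.5 / 66.8 × 100 = 33.7
Old-age dependency ratio = 10.7 / 66.8 × 100 = 16.0
Total dependency ratio = (22.5 + 10.7) / 66.8 × 100 = 33.2 / 66.8 × 100 = 49.7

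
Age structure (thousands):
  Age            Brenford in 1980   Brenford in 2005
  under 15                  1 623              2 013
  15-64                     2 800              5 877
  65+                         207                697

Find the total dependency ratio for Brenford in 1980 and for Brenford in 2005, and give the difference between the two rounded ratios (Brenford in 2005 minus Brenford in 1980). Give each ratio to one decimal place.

Brenford in 1980: 65.4
Brenford in 2005: 46.1
Difference: -19.3

Brenford in 1980: (1 623 + 207) / 2 800 × 100 = 1 830 / 2 800 × 100 = 65.4
Brenford in 2005: (2 013 + 697) / 5 877 × 100 = 2 710 / 5 877 × 100 = 46.1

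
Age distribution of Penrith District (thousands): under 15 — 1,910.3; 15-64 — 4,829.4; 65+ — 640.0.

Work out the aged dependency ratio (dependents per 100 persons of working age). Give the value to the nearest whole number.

Old-age dependency ratio = 640.0 / 4,829.4 × 100 = 13

Old-age dependency ratio: 13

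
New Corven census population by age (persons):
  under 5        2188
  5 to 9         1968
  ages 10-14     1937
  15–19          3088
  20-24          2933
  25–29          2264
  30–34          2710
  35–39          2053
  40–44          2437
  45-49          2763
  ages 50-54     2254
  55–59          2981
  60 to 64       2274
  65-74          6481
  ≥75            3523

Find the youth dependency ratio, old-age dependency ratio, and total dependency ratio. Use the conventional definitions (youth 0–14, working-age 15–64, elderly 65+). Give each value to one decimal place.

Youth dependency ratio: 23.7
Old-age dependency ratio: 38.8
Total dependency ratio: 62.5

0–14: 2188 + 1968 + 1937 = 6093
15–64: 3088 + 2933 + 2264 + 2710 + 2053 + 2437 + 2763 + 2254 + 2981 + 2274 = 25757
65+: 6481 + 3523 = 10004
Youth dependency ratio = 6093 / 25757 × 100 = 23.7
Old-age dependency ratio = 10004 / 25757 × 100 = 38.8
Total dependency ratio = (6093 + 10004) / 25757 × 100 = 16097 / 25757 × 100 = 62.5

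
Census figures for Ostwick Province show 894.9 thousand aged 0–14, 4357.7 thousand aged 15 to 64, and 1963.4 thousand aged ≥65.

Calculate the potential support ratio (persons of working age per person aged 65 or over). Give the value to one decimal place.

Potential support ratio = 4357.7 / 1963.4 = 2.2

Potential support ratio: 2.2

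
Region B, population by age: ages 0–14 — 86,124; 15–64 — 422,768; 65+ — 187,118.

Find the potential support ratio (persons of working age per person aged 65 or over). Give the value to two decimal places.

Potential support ratio = 422,768 / 187,118 = 2.26

Potential support ratio: 2.26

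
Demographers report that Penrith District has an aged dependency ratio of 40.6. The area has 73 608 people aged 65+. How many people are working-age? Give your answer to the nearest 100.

Working-age: 181 300

Old-age dependency ratio = elderly / working-age × 100
40.6 = 73 608 / W × 100
⇒ 181 300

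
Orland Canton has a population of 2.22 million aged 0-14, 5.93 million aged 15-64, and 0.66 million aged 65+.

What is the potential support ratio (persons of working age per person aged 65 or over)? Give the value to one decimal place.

Potential support ratio: 9.0

Potential support ratio = 5.93 / 0.66 = 9.0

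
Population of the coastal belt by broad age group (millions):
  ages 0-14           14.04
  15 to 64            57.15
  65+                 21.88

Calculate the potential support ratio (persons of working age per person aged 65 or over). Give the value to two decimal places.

Potential support ratio = 57.15 / 21.88 = 2.61

Potential support ratio: 2.61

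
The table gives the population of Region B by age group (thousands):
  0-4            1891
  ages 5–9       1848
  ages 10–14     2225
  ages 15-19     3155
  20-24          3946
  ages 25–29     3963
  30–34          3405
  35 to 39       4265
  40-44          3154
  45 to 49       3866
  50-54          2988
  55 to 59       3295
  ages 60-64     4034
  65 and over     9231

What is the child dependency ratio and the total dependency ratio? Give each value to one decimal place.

Youth dependency ratio: 16.5
Total dependency ratio: 42.1

0–14: 1891 + 1848 + 2225 = 5964
15–64: 3155 + 3946 + 3963 + 3405 + 4265 + 3154 + 3866 + 2988 + 3295 + 4034 = 36071
65+: 9231
Youth dependency ratio = 5964 / 36071 × 100 = 16.5
Total dependency ratio = (5964 + 9231) / 36071 × 100 = 15195 / 36071 × 100 = 42.1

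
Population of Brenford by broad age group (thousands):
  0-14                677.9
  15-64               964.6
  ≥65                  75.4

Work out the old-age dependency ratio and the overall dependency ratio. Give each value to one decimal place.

Old-age dependency ratio = 75.4 / 964.6 × 100 = 7.8
Total dependency ratio = (677.9 + 75.4) / 964.6 × 100 = 753.3 / 964.6 × 100 = 78.1

Old-age dependency ratio: 7.8
Total dependency ratio: 78.1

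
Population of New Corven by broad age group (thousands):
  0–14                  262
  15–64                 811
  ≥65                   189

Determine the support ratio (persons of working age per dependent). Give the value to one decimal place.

Support ratio: 1.8

Support ratio = 811 / (262 + 189) = 811 / 451 = 1.8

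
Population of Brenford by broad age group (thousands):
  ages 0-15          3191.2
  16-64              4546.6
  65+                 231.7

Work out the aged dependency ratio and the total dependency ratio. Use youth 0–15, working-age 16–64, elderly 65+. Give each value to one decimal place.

Old-age dependency ratio: 5.1
Total dependency ratio: 75.3

Old-age dependency ratio = 231.7 / 4546.6 × 100 = 5.1
Total dependency ratio = (3191.2 + 231.7) / 4546.6 × 100 = 3422.9 / 4546.6 × 100 = 75.3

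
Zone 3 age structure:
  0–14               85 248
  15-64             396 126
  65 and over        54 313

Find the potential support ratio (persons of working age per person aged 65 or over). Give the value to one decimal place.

Potential support ratio: 7.3

Potential support ratio = 396 126 / 54 313 = 7.3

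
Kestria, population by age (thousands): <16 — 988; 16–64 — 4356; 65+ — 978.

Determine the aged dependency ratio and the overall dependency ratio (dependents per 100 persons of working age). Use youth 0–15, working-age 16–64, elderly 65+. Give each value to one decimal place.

Old-age dependency ratio: 22.5
Total dependency ratio: 45.1

Old-age dependency ratio = 978 / 4356 × 100 = 22.5
Total dependency ratio = (988 + 978) / 4356 × 100 = 1966 / 4356 × 100 = 45.1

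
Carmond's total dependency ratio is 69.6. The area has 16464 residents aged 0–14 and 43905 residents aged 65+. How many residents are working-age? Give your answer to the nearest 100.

Working-age: 86700

Total dependency ratio = (youth + elderly) / working-age × 100
69.6 = (16464 + 43905) / W × 100
⇒ 86700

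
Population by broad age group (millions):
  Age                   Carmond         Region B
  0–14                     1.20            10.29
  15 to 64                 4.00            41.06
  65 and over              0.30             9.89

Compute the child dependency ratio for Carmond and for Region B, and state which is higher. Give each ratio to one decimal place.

Carmond: 1.20 / 4.00 × 100 = 30.0
Region B: 10.29 / 41.06 × 100 = 25.1

Carmond: 30.0
Region B: 25.1
Higher: Carmond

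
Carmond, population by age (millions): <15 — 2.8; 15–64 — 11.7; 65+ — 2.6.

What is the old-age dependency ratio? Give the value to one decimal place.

Old-age dependency ratio: 22.2

Old-age dependency ratio = 2.6 / 11.7 × 100 = 22.2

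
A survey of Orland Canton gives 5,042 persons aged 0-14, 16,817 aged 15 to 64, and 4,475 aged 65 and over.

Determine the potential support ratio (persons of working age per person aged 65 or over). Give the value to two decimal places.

Potential support ratio = 16,817 / 4,475 = 3.76

Potential support ratio: 3.76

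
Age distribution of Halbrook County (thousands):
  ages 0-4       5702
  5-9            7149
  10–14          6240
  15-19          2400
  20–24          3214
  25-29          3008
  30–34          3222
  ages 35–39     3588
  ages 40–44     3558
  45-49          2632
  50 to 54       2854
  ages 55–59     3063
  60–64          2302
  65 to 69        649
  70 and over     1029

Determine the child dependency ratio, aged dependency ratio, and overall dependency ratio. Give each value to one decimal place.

0–14: 5702 + 7149 + 6240 = 19091
15–64: 2400 + 3214 + 3008 + 3222 + 3588 + 3558 + 2632 + 2854 + 3063 + 2302 = 29841
65+: 649 + 1029 = 1678
Youth dependency ratio = 19091 / 29841 × 100 = 64.0
Old-age dependency ratio = 1678 / 29841 × 100 = 5.6
Total dependency ratio = (19091 + 1678) / 29841 × 100 = 20769 / 29841 × 100 = 69.6

Youth dependency ratio: 64.0
Old-age dependency ratio: 5.6
Total dependency ratio: 69.6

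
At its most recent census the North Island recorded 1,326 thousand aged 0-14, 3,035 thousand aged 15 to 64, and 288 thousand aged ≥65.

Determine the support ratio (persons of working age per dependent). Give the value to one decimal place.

Support ratio = 3,035 / (1,326 + 288) = 3,035 / 1,614 = 1.9

Support ratio: 1.9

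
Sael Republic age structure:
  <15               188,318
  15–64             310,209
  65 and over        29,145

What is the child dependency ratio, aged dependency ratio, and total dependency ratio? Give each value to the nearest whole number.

Youth dependency ratio = 188,318 / 310,209 × 100 = 61
Old-age dependency ratio = 29,145 / 310,209 × 100 = 9
Total dependency ratio = (188,318 + 29,145) / 310,209 × 100 = 217,463 / 310,209 × 100 = 70

Youth dependency ratio: 61
Old-age dependency ratio: 9
Total dependency ratio: 70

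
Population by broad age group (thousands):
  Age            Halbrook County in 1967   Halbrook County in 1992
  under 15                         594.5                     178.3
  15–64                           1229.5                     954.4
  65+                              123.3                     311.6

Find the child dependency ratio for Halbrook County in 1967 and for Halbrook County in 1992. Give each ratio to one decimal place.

Halbrook County in 1967: 48.4
Halbrook County in 1992: 18.7

Halbrook County in 1967: 594.5 / 1229.5 × 100 = 48.4
Halbrook County in 1992: 178.3 / 954.4 × 100 = 18.7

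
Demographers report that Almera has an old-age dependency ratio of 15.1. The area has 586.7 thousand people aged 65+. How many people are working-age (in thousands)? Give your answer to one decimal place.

Working-age: 3,885.4

Old-age dependency ratio = elderly / working-age × 100
15.1 = 586.7 / W × 100
⇒ 3,885.4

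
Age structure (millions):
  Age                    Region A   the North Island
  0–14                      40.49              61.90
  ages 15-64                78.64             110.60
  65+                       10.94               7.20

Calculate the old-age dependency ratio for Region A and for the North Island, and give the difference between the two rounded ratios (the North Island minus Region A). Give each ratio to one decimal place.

Region A: 10.94 / 78.64 × 100 = 13.9
the North Island: 7.20 / 110.60 × 100 = 6.5

Region A: 13.9
the North Island: 6.5
Difference: -7.4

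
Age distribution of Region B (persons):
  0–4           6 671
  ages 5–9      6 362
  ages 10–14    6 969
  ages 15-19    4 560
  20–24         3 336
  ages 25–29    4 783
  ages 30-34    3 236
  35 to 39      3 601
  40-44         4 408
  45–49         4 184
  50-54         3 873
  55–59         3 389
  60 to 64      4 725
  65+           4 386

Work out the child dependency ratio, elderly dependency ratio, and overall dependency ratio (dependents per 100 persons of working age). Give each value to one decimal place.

Youth dependency ratio: 49.9
Old-age dependency ratio: 10.9
Total dependency ratio: 60.8

0–14: 6 671 + 6 362 + 6 969 = 20 002
15–64: 4 560 + 3 336 + 4 783 + 3 236 + 3 601 + 4 408 + 4 184 + 3 873 + 3 389 + 4 725 = 40 095
65+: 4 386
Youth dependency ratio = 20 002 / 40 095 × 100 = 49.9
Old-age dependency ratio = 4 386 / 40 095 × 100 = 10.9
Total dependency ratio = (20 002 + 4 386) / 40 095 × 100 = 24 388 / 40 095 × 100 = 60.8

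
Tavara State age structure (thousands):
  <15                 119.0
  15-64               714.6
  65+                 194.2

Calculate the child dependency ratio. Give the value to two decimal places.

Youth dependency ratio: 16.65

Youth dependency ratio = 119.0 / 714.6 × 100 = 16.65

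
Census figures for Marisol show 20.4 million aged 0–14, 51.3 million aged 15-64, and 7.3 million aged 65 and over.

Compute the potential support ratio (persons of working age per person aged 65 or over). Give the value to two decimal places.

Potential support ratio = 51.3 / 7.3 = 7.03

Potential support ratio: 7.03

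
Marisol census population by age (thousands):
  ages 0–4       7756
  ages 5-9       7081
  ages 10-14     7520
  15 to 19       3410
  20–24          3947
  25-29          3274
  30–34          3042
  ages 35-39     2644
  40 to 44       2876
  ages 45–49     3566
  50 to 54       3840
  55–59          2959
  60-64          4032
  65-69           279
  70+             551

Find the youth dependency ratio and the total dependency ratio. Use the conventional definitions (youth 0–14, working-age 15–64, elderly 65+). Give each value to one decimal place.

0–14: 7756 + 7081 + 7520 = 22357
15–64: 3410 + 3947 + 3274 + 3042 + 2644 + 2876 + 3566 + 3840 + 2959 + 4032 = 33590
65+: 279 + 551 = 830
Youth dependency ratio = 22357 / 33590 × 100 = 66.6
Total dependency ratio = (22357 + 830) / 33590 × 100 = 23187 / 33590 × 100 = 69.0

Youth dependency ratio: 66.6
Total dependency ratio: 69.0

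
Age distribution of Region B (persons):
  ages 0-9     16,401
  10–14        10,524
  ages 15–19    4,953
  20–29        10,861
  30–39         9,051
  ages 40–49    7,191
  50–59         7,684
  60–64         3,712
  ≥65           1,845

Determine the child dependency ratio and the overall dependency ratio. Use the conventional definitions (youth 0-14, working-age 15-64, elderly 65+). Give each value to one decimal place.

Youth dependency ratio: 62.0
Total dependency ratio: 66.2

0–14: 16,401 + 10,524 = 26,925
15–64: 4,953 + 10,861 + 9,051 + 7,191 + 7,684 + 3,712 = 43,452
65+: 1,845
Youth dependency ratio = 26,925 / 43,452 × 100 = 62.0
Total dependency ratio = (26,925 + 1,845) / 43,452 × 100 = 28,770 / 43,452 × 100 = 66.2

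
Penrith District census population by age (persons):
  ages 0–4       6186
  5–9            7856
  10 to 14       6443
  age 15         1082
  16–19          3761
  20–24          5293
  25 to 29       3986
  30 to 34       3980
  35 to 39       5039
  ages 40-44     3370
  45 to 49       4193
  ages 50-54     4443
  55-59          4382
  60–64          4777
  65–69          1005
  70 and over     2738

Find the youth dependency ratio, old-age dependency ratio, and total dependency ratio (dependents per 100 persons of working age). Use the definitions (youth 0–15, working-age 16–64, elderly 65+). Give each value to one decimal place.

0–15: 6186 + 7856 + 6443 + 1082 = 21567
16–64: 3761 + 5293 + 3986 + 3980 + 5039 + 3370 + 4193 + 4443 + 4382 + 4777 = 43224
65+: 1005 + 2738 = 3743
Youth dependency ratio = 21567 / 43224 × 100 = 49.9
Old-age dependency ratio = 3743 / 43224 × 100 = 8.7
Total dependency ratio = (21567 + 3743) / 43224 × 100 = 25310 / 43224 × 100 = 58.6

Youth dependency ratio: 49.9
Old-age dependency ratio: 8.7
Total dependency ratio: 58.6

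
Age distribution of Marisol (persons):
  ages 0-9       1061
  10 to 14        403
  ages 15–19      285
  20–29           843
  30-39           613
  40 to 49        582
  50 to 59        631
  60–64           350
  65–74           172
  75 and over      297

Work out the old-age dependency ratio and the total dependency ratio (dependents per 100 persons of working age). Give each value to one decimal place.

0–14: 1061 + 403 = 1464
15–64: 285 + 843 + 613 + 582 + 631 + 350 = 3304
65+: 172 + 297 = 469
Old-age dependency ratio = 469 / 3304 × 100 = 14.2
Total dependency ratio = (1464 + 469) / 3304 × 100 = 1933 / 3304 × 100 = 58.5

Old-age dependency ratio: 14.2
Total dependency ratio: 58.5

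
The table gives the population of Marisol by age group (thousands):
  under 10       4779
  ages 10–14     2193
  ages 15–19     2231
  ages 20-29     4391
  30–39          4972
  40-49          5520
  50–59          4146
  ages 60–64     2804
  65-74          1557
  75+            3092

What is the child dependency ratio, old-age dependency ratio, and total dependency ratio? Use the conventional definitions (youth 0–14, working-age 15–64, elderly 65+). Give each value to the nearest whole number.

0–14: 4779 + 2193 = 6972
15–64: 2231 + 4391 + 4972 + 5520 + 4146 + 2804 = 24064
65+: 1557 + 3092 = 4649
Youth dependency ratio = 6972 / 24064 × 100 = 29
Old-age dependency ratio = 4649 / 24064 × 100 = 19
Total dependency ratio = (6972 + 4649) / 24064 × 100 = 11621 / 24064 × 100 = 48

Youth dependency ratio: 29
Old-age dependency ratio: 19
Total dependency ratio: 48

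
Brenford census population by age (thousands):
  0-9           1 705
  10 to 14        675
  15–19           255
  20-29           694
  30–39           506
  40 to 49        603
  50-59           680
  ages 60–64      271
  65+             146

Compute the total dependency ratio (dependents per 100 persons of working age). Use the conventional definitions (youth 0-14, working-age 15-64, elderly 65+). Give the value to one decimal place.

Total dependency ratio: 83.9

0–14: 1 705 + 675 = 2 380
15–64: 255 + 694 + 506 + 603 + 680 + 271 = 3 009
65+: 146
Total dependency ratio = (2 380 + 146) / 3 009 × 100 = 2 526 / 3 009 × 100 = 83.9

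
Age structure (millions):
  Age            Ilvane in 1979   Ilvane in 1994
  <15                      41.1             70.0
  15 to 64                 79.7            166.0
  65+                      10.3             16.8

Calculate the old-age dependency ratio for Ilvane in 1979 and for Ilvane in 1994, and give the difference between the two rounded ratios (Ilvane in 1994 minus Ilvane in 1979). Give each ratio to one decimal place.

Ilvane in 1979: 10.3 / 79.7 × 100 = 12.9
Ilvane in 1994: 16.8 / 166.0 × 100 = 10.1

Ilvane in 1979: 12.9
Ilvane in 1994: 10.1
Difference: -2.8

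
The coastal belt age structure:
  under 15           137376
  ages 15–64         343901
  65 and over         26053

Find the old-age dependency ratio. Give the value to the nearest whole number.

Old-age dependency ratio: 8

Old-age dependency ratio = 26053 / 343901 × 100 = 8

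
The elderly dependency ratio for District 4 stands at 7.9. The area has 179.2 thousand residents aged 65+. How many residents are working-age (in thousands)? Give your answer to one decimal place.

Old-age dependency ratio = elderly / working-age × 100
7.9 = 179.2 / W × 100
⇒ 2,268.4

Working-age: 2,268.4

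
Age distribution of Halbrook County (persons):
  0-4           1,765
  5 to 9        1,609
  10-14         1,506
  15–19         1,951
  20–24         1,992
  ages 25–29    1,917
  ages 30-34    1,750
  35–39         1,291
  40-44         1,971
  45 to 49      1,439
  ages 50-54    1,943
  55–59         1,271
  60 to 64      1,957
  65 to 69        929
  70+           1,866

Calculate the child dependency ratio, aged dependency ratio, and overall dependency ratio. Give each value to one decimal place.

0–14: 1,765 + 1,609 + 1,506 = 4,880
15–64: 1,951 + 1,992 + 1,917 + 1,750 + 1,291 + 1,971 + 1,439 + 1,943 + 1,271 + 1,957 = 17,482
65+: 929 + 1,866 = 2,795
Youth dependency ratio = 4,880 / 17,482 × 100 = 27.9
Old-age dependency ratio = 2,795 / 17,482 × 100 = 16.0
Total dependency ratio = (4,880 + 2,795) / 17,482 × 100 = 7,675 / 17,482 × 100 = 43.9

Youth dependency ratio: 27.9
Old-age dependency ratio: 16.0
Total dependency ratio: 43.9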